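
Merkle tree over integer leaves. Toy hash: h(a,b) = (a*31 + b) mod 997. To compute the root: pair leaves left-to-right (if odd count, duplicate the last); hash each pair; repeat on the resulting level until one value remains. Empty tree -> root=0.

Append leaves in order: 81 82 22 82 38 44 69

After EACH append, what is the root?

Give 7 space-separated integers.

After append 81 (leaves=[81]):
  L0: [81]
  root=81
After append 82 (leaves=[81, 82]):
  L0: [81, 82]
  L1: h(81,82)=(81*31+82)%997=599 -> [599]
  root=599
After append 22 (leaves=[81, 82, 22]):
  L0: [81, 82, 22]
  L1: h(81,82)=(81*31+82)%997=599 h(22,22)=(22*31+22)%997=704 -> [599, 704]
  L2: h(599,704)=(599*31+704)%997=330 -> [330]
  root=330
After append 82 (leaves=[81, 82, 22, 82]):
  L0: [81, 82, 22, 82]
  L1: h(81,82)=(81*31+82)%997=599 h(22,82)=(22*31+82)%997=764 -> [599, 764]
  L2: h(599,764)=(599*31+764)%997=390 -> [390]
  root=390
After append 38 (leaves=[81, 82, 22, 82, 38]):
  L0: [81, 82, 22, 82, 38]
  L1: h(81,82)=(81*31+82)%997=599 h(22,82)=(22*31+82)%997=764 h(38,38)=(38*31+38)%997=219 -> [599, 764, 219]
  L2: h(599,764)=(599*31+764)%997=390 h(219,219)=(219*31+219)%997=29 -> [390, 29]
  L3: h(390,29)=(390*31+29)%997=155 -> [155]
  root=155
After append 44 (leaves=[81, 82, 22, 82, 38, 44]):
  L0: [81, 82, 22, 82, 38, 44]
  L1: h(81,82)=(81*31+82)%997=599 h(22,82)=(22*31+82)%997=764 h(38,44)=(38*31+44)%997=225 -> [599, 764, 225]
  L2: h(599,764)=(599*31+764)%997=390 h(225,225)=(225*31+225)%997=221 -> [390, 221]
  L3: h(390,221)=(390*31+221)%997=347 -> [347]
  root=347
After append 69 (leaves=[81, 82, 22, 82, 38, 44, 69]):
  L0: [81, 82, 22, 82, 38, 44, 69]
  L1: h(81,82)=(81*31+82)%997=599 h(22,82)=(22*31+82)%997=764 h(38,44)=(38*31+44)%997=225 h(69,69)=(69*31+69)%997=214 -> [599, 764, 225, 214]
  L2: h(599,764)=(599*31+764)%997=390 h(225,214)=(225*31+214)%997=210 -> [390, 210]
  L3: h(390,210)=(390*31+210)%997=336 -> [336]
  root=336

Answer: 81 599 330 390 155 347 336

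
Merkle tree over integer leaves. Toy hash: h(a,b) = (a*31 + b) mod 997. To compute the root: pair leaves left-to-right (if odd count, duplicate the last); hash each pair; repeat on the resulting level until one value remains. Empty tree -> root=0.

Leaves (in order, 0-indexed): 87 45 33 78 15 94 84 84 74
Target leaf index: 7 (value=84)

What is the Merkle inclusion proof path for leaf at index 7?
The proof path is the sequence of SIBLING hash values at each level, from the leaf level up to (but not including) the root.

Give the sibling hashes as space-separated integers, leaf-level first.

Answer: 84 559 361 128

Derivation:
L0 (leaves): [87, 45, 33, 78, 15, 94, 84, 84, 74], target index=7
L1: h(87,45)=(87*31+45)%997=748 [pair 0] h(33,78)=(33*31+78)%997=104 [pair 1] h(15,94)=(15*31+94)%997=559 [pair 2] h(84,84)=(84*31+84)%997=694 [pair 3] h(74,74)=(74*31+74)%997=374 [pair 4] -> [748, 104, 559, 694, 374]
  Sibling for proof at L0: 84
L2: h(748,104)=(748*31+104)%997=361 [pair 0] h(559,694)=(559*31+694)%997=77 [pair 1] h(374,374)=(374*31+374)%997=4 [pair 2] -> [361, 77, 4]
  Sibling for proof at L1: 559
L3: h(361,77)=(361*31+77)%997=301 [pair 0] h(4,4)=(4*31+4)%997=128 [pair 1] -> [301, 128]
  Sibling for proof at L2: 361
L4: h(301,128)=(301*31+128)%997=486 [pair 0] -> [486]
  Sibling for proof at L3: 128
Root: 486
Proof path (sibling hashes from leaf to root): [84, 559, 361, 128]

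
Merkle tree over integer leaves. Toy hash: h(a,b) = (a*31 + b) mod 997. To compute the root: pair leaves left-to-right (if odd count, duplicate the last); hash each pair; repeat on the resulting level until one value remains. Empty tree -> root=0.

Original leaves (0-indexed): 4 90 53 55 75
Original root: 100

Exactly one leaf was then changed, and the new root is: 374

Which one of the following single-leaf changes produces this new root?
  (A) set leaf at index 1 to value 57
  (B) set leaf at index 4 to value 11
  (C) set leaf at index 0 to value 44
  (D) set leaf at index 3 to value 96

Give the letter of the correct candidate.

Answer: D

Derivation:
Original leaves: [4, 90, 53, 55, 75]
Target new root: 374
Try each candidate change and compute the resulting root:
Candidate A: set leaf[1] = 57 -> leaves = [4, 57, 53, 55, 75]
  L0: [4, 57, 53, 55, 75]
  L1: h(4,57)=(4*31+57)%997=181 h(53,55)=(53*31+55)%997=701 h(75,75)=(75*31+75)%997=406 -> [181, 701, 406]
  L2: h(181,701)=(181*31+701)%997=330 h(406,406)=(406*31+406)%997=31 -> [330, 31]
  L3: h(330,31)=(330*31+31)%997=291 -> [291]
  root = 291 != target 374
Candidate B: set leaf[4] = 11 -> leaves = [4, 90, 53, 55, 11]
  L0: [4, 90, 53, 55, 11]
  L1: h(4,90)=(4*31+90)%997=214 h(53,55)=(53*31+55)%997=701 h(11,11)=(11*31+11)%997=352 -> [214, 701, 352]
  L2: h(214,701)=(214*31+701)%997=356 h(352,352)=(352*31+352)%997=297 -> [356, 297]
  L3: h(356,297)=(356*31+297)%997=366 -> [366]
  root = 366 != target 374
Candidate C: set leaf[0] = 44 -> leaves = [44, 90, 53, 55, 75]
  L0: [44, 90, 53, 55, 75]
  L1: h(44,90)=(44*31+90)%997=457 h(53,55)=(53*31+55)%997=701 h(75,75)=(75*31+75)%997=406 -> [457, 701, 406]
  L2: h(457,701)=(457*31+701)%997=910 h(406,406)=(406*31+406)%997=31 -> [910, 31]
  L3: h(910,31)=(910*31+31)%997=325 -> [325]
  root = 325 != target 374
Candidate D: set leaf[3] = 96 -> leaves = [4, 90, 53, 96, 75]
  L0: [4, 90, 53, 96, 75]
  L1: h(4,90)=(4*31+90)%997=214 h(53,96)=(53*31+96)%997=742 h(75,75)=(75*31+75)%997=406 -> [214, 742, 406]
  L2: h(214,742)=(214*31+742)%997=397 h(406,406)=(406*31+406)%997=31 -> [397, 31]
  L3: h(397,31)=(397*31+31)%997=374 -> [374]
  root = 374 == target 374  ** MATCH **
Candidate D produces the target root.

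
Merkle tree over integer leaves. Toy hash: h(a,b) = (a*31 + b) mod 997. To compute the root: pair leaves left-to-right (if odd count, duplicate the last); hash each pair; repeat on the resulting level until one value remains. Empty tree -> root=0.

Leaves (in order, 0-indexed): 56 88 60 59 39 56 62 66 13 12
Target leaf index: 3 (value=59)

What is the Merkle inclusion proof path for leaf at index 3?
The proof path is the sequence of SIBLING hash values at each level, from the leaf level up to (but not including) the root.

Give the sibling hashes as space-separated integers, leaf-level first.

L0 (leaves): [56, 88, 60, 59, 39, 56, 62, 66, 13, 12], target index=3
L1: h(56,88)=(56*31+88)%997=827 [pair 0] h(60,59)=(60*31+59)%997=922 [pair 1] h(39,56)=(39*31+56)%997=268 [pair 2] h(62,66)=(62*31+66)%997=991 [pair 3] h(13,12)=(13*31+12)%997=415 [pair 4] -> [827, 922, 268, 991, 415]
  Sibling for proof at L0: 60
L2: h(827,922)=(827*31+922)%997=637 [pair 0] h(268,991)=(268*31+991)%997=326 [pair 1] h(415,415)=(415*31+415)%997=319 [pair 2] -> [637, 326, 319]
  Sibling for proof at L1: 827
L3: h(637,326)=(637*31+326)%997=133 [pair 0] h(319,319)=(319*31+319)%997=238 [pair 1] -> [133, 238]
  Sibling for proof at L2: 326
L4: h(133,238)=(133*31+238)%997=373 [pair 0] -> [373]
  Sibling for proof at L3: 238
Root: 373
Proof path (sibling hashes from leaf to root): [60, 827, 326, 238]

Answer: 60 827 326 238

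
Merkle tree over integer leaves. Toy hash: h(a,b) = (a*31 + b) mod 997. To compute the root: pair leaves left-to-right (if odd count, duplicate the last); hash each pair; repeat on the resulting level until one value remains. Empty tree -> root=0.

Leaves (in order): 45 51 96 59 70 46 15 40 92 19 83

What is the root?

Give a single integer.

L0: [45, 51, 96, 59, 70, 46, 15, 40, 92, 19, 83]
L1: h(45,51)=(45*31+51)%997=449 h(96,59)=(96*31+59)%997=44 h(70,46)=(70*31+46)%997=222 h(15,40)=(15*31+40)%997=505 h(92,19)=(92*31+19)%997=877 h(83,83)=(83*31+83)%997=662 -> [449, 44, 222, 505, 877, 662]
L2: h(449,44)=(449*31+44)%997=5 h(222,505)=(222*31+505)%997=408 h(877,662)=(877*31+662)%997=930 -> [5, 408, 930]
L3: h(5,408)=(5*31+408)%997=563 h(930,930)=(930*31+930)%997=847 -> [563, 847]
L4: h(563,847)=(563*31+847)%997=354 -> [354]

Answer: 354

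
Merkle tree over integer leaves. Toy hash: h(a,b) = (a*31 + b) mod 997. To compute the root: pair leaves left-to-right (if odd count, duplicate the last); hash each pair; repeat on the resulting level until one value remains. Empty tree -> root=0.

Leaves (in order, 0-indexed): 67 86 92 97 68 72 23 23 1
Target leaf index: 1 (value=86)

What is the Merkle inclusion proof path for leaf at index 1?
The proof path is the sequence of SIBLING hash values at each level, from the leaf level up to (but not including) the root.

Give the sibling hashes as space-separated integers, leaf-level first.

Answer: 67 955 520 864

Derivation:
L0 (leaves): [67, 86, 92, 97, 68, 72, 23, 23, 1], target index=1
L1: h(67,86)=(67*31+86)%997=169 [pair 0] h(92,97)=(92*31+97)%997=955 [pair 1] h(68,72)=(68*31+72)%997=186 [pair 2] h(23,23)=(23*31+23)%997=736 [pair 3] h(1,1)=(1*31+1)%997=32 [pair 4] -> [169, 955, 186, 736, 32]
  Sibling for proof at L0: 67
L2: h(169,955)=(169*31+955)%997=212 [pair 0] h(186,736)=(186*31+736)%997=520 [pair 1] h(32,32)=(32*31+32)%997=27 [pair 2] -> [212, 520, 27]
  Sibling for proof at L1: 955
L3: h(212,520)=(212*31+520)%997=113 [pair 0] h(27,27)=(27*31+27)%997=864 [pair 1] -> [113, 864]
  Sibling for proof at L2: 520
L4: h(113,864)=(113*31+864)%997=379 [pair 0] -> [379]
  Sibling for proof at L3: 864
Root: 379
Proof path (sibling hashes from leaf to root): [67, 955, 520, 864]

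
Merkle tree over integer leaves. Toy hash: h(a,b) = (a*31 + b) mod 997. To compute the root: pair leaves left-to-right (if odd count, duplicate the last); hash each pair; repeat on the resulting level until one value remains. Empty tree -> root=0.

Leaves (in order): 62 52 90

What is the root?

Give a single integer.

L0: [62, 52, 90]
L1: h(62,52)=(62*31+52)%997=977 h(90,90)=(90*31+90)%997=886 -> [977, 886]
L2: h(977,886)=(977*31+886)%997=266 -> [266]

Answer: 266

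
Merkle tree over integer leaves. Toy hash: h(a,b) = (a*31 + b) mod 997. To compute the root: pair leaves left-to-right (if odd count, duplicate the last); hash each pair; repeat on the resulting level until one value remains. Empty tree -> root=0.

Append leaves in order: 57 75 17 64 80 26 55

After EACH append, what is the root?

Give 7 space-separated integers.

Answer: 57 845 817 864 31 297 548

Derivation:
After append 57 (leaves=[57]):
  L0: [57]
  root=57
After append 75 (leaves=[57, 75]):
  L0: [57, 75]
  L1: h(57,75)=(57*31+75)%997=845 -> [845]
  root=845
After append 17 (leaves=[57, 75, 17]):
  L0: [57, 75, 17]
  L1: h(57,75)=(57*31+75)%997=845 h(17,17)=(17*31+17)%997=544 -> [845, 544]
  L2: h(845,544)=(845*31+544)%997=817 -> [817]
  root=817
After append 64 (leaves=[57, 75, 17, 64]):
  L0: [57, 75, 17, 64]
  L1: h(57,75)=(57*31+75)%997=845 h(17,64)=(17*31+64)%997=591 -> [845, 591]
  L2: h(845,591)=(845*31+591)%997=864 -> [864]
  root=864
After append 80 (leaves=[57, 75, 17, 64, 80]):
  L0: [57, 75, 17, 64, 80]
  L1: h(57,75)=(57*31+75)%997=845 h(17,64)=(17*31+64)%997=591 h(80,80)=(80*31+80)%997=566 -> [845, 591, 566]
  L2: h(845,591)=(845*31+591)%997=864 h(566,566)=(566*31+566)%997=166 -> [864, 166]
  L3: h(864,166)=(864*31+166)%997=31 -> [31]
  root=31
After append 26 (leaves=[57, 75, 17, 64, 80, 26]):
  L0: [57, 75, 17, 64, 80, 26]
  L1: h(57,75)=(57*31+75)%997=845 h(17,64)=(17*31+64)%997=591 h(80,26)=(80*31+26)%997=512 -> [845, 591, 512]
  L2: h(845,591)=(845*31+591)%997=864 h(512,512)=(512*31+512)%997=432 -> [864, 432]
  L3: h(864,432)=(864*31+432)%997=297 -> [297]
  root=297
After append 55 (leaves=[57, 75, 17, 64, 80, 26, 55]):
  L0: [57, 75, 17, 64, 80, 26, 55]
  L1: h(57,75)=(57*31+75)%997=845 h(17,64)=(17*31+64)%997=591 h(80,26)=(80*31+26)%997=512 h(55,55)=(55*31+55)%997=763 -> [845, 591, 512, 763]
  L2: h(845,591)=(845*31+591)%997=864 h(512,763)=(512*31+763)%997=683 -> [864, 683]
  L3: h(864,683)=(864*31+683)%997=548 -> [548]
  root=548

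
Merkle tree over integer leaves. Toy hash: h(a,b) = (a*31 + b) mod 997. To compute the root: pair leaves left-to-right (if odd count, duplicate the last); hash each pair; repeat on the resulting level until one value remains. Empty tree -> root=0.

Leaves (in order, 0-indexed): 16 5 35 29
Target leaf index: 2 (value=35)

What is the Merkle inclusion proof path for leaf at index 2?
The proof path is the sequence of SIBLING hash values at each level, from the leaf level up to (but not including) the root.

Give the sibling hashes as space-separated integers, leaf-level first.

Answer: 29 501

Derivation:
L0 (leaves): [16, 5, 35, 29], target index=2
L1: h(16,5)=(16*31+5)%997=501 [pair 0] h(35,29)=(35*31+29)%997=117 [pair 1] -> [501, 117]
  Sibling for proof at L0: 29
L2: h(501,117)=(501*31+117)%997=693 [pair 0] -> [693]
  Sibling for proof at L1: 501
Root: 693
Proof path (sibling hashes from leaf to root): [29, 501]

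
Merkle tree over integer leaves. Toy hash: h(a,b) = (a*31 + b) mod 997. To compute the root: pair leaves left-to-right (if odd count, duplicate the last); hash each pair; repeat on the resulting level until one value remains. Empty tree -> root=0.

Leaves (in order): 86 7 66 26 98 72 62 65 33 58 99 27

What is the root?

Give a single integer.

L0: [86, 7, 66, 26, 98, 72, 62, 65, 33, 58, 99, 27]
L1: h(86,7)=(86*31+7)%997=679 h(66,26)=(66*31+26)%997=78 h(98,72)=(98*31+72)%997=119 h(62,65)=(62*31+65)%997=990 h(33,58)=(33*31+58)%997=84 h(99,27)=(99*31+27)%997=105 -> [679, 78, 119, 990, 84, 105]
L2: h(679,78)=(679*31+78)%997=190 h(119,990)=(119*31+990)%997=691 h(84,105)=(84*31+105)%997=715 -> [190, 691, 715]
L3: h(190,691)=(190*31+691)%997=599 h(715,715)=(715*31+715)%997=946 -> [599, 946]
L4: h(599,946)=(599*31+946)%997=572 -> [572]

Answer: 572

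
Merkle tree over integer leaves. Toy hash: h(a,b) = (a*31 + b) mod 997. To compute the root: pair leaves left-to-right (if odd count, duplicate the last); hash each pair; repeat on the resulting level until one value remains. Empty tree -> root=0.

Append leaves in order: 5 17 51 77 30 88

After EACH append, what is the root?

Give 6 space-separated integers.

Answer: 5 172 982 11 154 16

Derivation:
After append 5 (leaves=[5]):
  L0: [5]
  root=5
After append 17 (leaves=[5, 17]):
  L0: [5, 17]
  L1: h(5,17)=(5*31+17)%997=172 -> [172]
  root=172
After append 51 (leaves=[5, 17, 51]):
  L0: [5, 17, 51]
  L1: h(5,17)=(5*31+17)%997=172 h(51,51)=(51*31+51)%997=635 -> [172, 635]
  L2: h(172,635)=(172*31+635)%997=982 -> [982]
  root=982
After append 77 (leaves=[5, 17, 51, 77]):
  L0: [5, 17, 51, 77]
  L1: h(5,17)=(5*31+17)%997=172 h(51,77)=(51*31+77)%997=661 -> [172, 661]
  L2: h(172,661)=(172*31+661)%997=11 -> [11]
  root=11
After append 30 (leaves=[5, 17, 51, 77, 30]):
  L0: [5, 17, 51, 77, 30]
  L1: h(5,17)=(5*31+17)%997=172 h(51,77)=(51*31+77)%997=661 h(30,30)=(30*31+30)%997=960 -> [172, 661, 960]
  L2: h(172,661)=(172*31+661)%997=11 h(960,960)=(960*31+960)%997=810 -> [11, 810]
  L3: h(11,810)=(11*31+810)%997=154 -> [154]
  root=154
After append 88 (leaves=[5, 17, 51, 77, 30, 88]):
  L0: [5, 17, 51, 77, 30, 88]
  L1: h(5,17)=(5*31+17)%997=172 h(51,77)=(51*31+77)%997=661 h(30,88)=(30*31+88)%997=21 -> [172, 661, 21]
  L2: h(172,661)=(172*31+661)%997=11 h(21,21)=(21*31+21)%997=672 -> [11, 672]
  L3: h(11,672)=(11*31+672)%997=16 -> [16]
  root=16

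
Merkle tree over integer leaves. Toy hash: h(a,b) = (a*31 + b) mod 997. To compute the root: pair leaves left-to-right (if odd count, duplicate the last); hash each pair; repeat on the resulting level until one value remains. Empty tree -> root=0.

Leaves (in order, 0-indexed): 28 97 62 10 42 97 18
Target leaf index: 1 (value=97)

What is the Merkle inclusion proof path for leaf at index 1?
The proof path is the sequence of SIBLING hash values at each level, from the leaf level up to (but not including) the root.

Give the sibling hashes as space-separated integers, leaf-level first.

Answer: 28 935 77

Derivation:
L0 (leaves): [28, 97, 62, 10, 42, 97, 18], target index=1
L1: h(28,97)=(28*31+97)%997=965 [pair 0] h(62,10)=(62*31+10)%997=935 [pair 1] h(42,97)=(42*31+97)%997=402 [pair 2] h(18,18)=(18*31+18)%997=576 [pair 3] -> [965, 935, 402, 576]
  Sibling for proof at L0: 28
L2: h(965,935)=(965*31+935)%997=940 [pair 0] h(402,576)=(402*31+576)%997=77 [pair 1] -> [940, 77]
  Sibling for proof at L1: 935
L3: h(940,77)=(940*31+77)%997=304 [pair 0] -> [304]
  Sibling for proof at L2: 77
Root: 304
Proof path (sibling hashes from leaf to root): [28, 935, 77]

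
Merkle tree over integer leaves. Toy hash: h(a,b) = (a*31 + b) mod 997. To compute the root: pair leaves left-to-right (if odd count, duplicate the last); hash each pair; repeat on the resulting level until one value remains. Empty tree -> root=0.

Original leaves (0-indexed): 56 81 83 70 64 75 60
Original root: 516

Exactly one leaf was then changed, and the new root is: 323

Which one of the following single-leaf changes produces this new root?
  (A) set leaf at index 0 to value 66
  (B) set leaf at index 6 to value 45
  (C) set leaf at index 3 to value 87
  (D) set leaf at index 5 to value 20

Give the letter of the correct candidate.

Answer: A

Derivation:
Original leaves: [56, 81, 83, 70, 64, 75, 60]
Target new root: 323
Try each candidate change and compute the resulting root:
Candidate A: set leaf[0] = 66 -> leaves = [66, 81, 83, 70, 64, 75, 60]
  L0: [66, 81, 83, 70, 64, 75, 60]
  L1: h(66,81)=(66*31+81)%997=133 h(83,70)=(83*31+70)%997=649 h(64,75)=(64*31+75)%997=65 h(60,60)=(60*31+60)%997=923 -> [133, 649, 65, 923]
  L2: h(133,649)=(133*31+649)%997=784 h(65,923)=(65*31+923)%997=944 -> [784, 944]
  L3: h(784,944)=(784*31+944)%997=323 -> [323]
  root = 323 == target 323  ** MATCH **
Candidate B: set leaf[6] = 45 -> leaves = [56, 81, 83, 70, 64, 75, 45]
  L0: [56, 81, 83, 70, 64, 75, 45]
  L1: h(56,81)=(56*31+81)%997=820 h(83,70)=(83*31+70)%997=649 h(64,75)=(64*31+75)%997=65 h(45,45)=(45*31+45)%997=443 -> [820, 649, 65, 443]
  L2: h(820,649)=(820*31+649)%997=147 h(65,443)=(65*31+443)%997=464 -> [147, 464]
  L3: h(147,464)=(147*31+464)%997=36 -> [36]
  root = 36 != target 323
Candidate C: set leaf[3] = 87 -> leaves = [56, 81, 83, 87, 64, 75, 60]
  L0: [56, 81, 83, 87, 64, 75, 60]
  L1: h(56,81)=(56*31+81)%997=820 h(83,87)=(83*31+87)%997=666 h(64,75)=(64*31+75)%997=65 h(60,60)=(60*31+60)%997=923 -> [820, 666, 65, 923]
  L2: h(820,666)=(820*31+666)%997=164 h(65,923)=(65*31+923)%997=944 -> [164, 944]
  L3: h(164,944)=(164*31+944)%997=46 -> [46]
  root = 46 != target 323
Candidate D: set leaf[5] = 20 -> leaves = [56, 81, 83, 70, 64, 20, 60]
  L0: [56, 81, 83, 70, 64, 20, 60]
  L1: h(56,81)=(56*31+81)%997=820 h(83,70)=(83*31+70)%997=649 h(64,20)=(64*31+20)%997=10 h(60,60)=(60*31+60)%997=923 -> [820, 649, 10, 923]
  L2: h(820,649)=(820*31+649)%997=147 h(10,923)=(10*31+923)%997=236 -> [147, 236]
  L3: h(147,236)=(147*31+236)%997=805 -> [805]
  root = 805 != target 323
Candidate A produces the target root.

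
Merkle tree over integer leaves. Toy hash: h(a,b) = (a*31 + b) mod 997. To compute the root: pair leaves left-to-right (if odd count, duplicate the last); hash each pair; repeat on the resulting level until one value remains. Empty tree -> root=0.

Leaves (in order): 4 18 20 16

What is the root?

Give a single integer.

Answer: 53

Derivation:
L0: [4, 18, 20, 16]
L1: h(4,18)=(4*31+18)%997=142 h(20,16)=(20*31+16)%997=636 -> [142, 636]
L2: h(142,636)=(142*31+636)%997=53 -> [53]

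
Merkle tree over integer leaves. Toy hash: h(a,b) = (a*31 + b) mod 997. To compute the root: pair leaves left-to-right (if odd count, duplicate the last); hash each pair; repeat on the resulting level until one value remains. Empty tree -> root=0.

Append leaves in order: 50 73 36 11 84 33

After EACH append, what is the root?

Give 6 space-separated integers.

After append 50 (leaves=[50]):
  L0: [50]
  root=50
After append 73 (leaves=[50, 73]):
  L0: [50, 73]
  L1: h(50,73)=(50*31+73)%997=626 -> [626]
  root=626
After append 36 (leaves=[50, 73, 36]):
  L0: [50, 73, 36]
  L1: h(50,73)=(50*31+73)%997=626 h(36,36)=(36*31+36)%997=155 -> [626, 155]
  L2: h(626,155)=(626*31+155)%997=618 -> [618]
  root=618
After append 11 (leaves=[50, 73, 36, 11]):
  L0: [50, 73, 36, 11]
  L1: h(50,73)=(50*31+73)%997=626 h(36,11)=(36*31+11)%997=130 -> [626, 130]
  L2: h(626,130)=(626*31+130)%997=593 -> [593]
  root=593
After append 84 (leaves=[50, 73, 36, 11, 84]):
  L0: [50, 73, 36, 11, 84]
  L1: h(50,73)=(50*31+73)%997=626 h(36,11)=(36*31+11)%997=130 h(84,84)=(84*31+84)%997=694 -> [626, 130, 694]
  L2: h(626,130)=(626*31+130)%997=593 h(694,694)=(694*31+694)%997=274 -> [593, 274]
  L3: h(593,274)=(593*31+274)%997=711 -> [711]
  root=711
After append 33 (leaves=[50, 73, 36, 11, 84, 33]):
  L0: [50, 73, 36, 11, 84, 33]
  L1: h(50,73)=(50*31+73)%997=626 h(36,11)=(36*31+11)%997=130 h(84,33)=(84*31+33)%997=643 -> [626, 130, 643]
  L2: h(626,130)=(626*31+130)%997=593 h(643,643)=(643*31+643)%997=636 -> [593, 636]
  L3: h(593,636)=(593*31+636)%997=76 -> [76]
  root=76

Answer: 50 626 618 593 711 76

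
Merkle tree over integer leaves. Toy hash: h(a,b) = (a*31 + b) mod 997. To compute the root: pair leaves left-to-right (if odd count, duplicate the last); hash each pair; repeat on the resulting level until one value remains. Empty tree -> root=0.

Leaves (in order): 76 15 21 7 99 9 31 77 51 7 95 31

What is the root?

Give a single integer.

Answer: 928

Derivation:
L0: [76, 15, 21, 7, 99, 9, 31, 77, 51, 7, 95, 31]
L1: h(76,15)=(76*31+15)%997=377 h(21,7)=(21*31+7)%997=658 h(99,9)=(99*31+9)%997=87 h(31,77)=(31*31+77)%997=41 h(51,7)=(51*31+7)%997=591 h(95,31)=(95*31+31)%997=982 -> [377, 658, 87, 41, 591, 982]
L2: h(377,658)=(377*31+658)%997=381 h(87,41)=(87*31+41)%997=744 h(591,982)=(591*31+982)%997=360 -> [381, 744, 360]
L3: h(381,744)=(381*31+744)%997=591 h(360,360)=(360*31+360)%997=553 -> [591, 553]
L4: h(591,553)=(591*31+553)%997=928 -> [928]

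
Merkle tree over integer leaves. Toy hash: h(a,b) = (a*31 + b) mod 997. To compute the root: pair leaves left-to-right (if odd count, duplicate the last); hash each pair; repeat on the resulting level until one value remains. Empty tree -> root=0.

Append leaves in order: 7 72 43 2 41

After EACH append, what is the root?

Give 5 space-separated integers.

After append 7 (leaves=[7]):
  L0: [7]
  root=7
After append 72 (leaves=[7, 72]):
  L0: [7, 72]
  L1: h(7,72)=(7*31+72)%997=289 -> [289]
  root=289
After append 43 (leaves=[7, 72, 43]):
  L0: [7, 72, 43]
  L1: h(7,72)=(7*31+72)%997=289 h(43,43)=(43*31+43)%997=379 -> [289, 379]
  L2: h(289,379)=(289*31+379)%997=365 -> [365]
  root=365
After append 2 (leaves=[7, 72, 43, 2]):
  L0: [7, 72, 43, 2]
  L1: h(7,72)=(7*31+72)%997=289 h(43,2)=(43*31+2)%997=338 -> [289, 338]
  L2: h(289,338)=(289*31+338)%997=324 -> [324]
  root=324
After append 41 (leaves=[7, 72, 43, 2, 41]):
  L0: [7, 72, 43, 2, 41]
  L1: h(7,72)=(7*31+72)%997=289 h(43,2)=(43*31+2)%997=338 h(41,41)=(41*31+41)%997=315 -> [289, 338, 315]
  L2: h(289,338)=(289*31+338)%997=324 h(315,315)=(315*31+315)%997=110 -> [324, 110]
  L3: h(324,110)=(324*31+110)%997=184 -> [184]
  root=184

Answer: 7 289 365 324 184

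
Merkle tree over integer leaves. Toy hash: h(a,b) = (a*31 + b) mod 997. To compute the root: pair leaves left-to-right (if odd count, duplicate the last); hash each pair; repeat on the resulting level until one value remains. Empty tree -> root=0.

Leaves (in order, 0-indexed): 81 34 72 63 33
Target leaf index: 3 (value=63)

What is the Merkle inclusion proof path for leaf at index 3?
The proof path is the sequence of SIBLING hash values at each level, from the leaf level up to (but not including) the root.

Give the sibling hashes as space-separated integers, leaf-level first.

Answer: 72 551 891

Derivation:
L0 (leaves): [81, 34, 72, 63, 33], target index=3
L1: h(81,34)=(81*31+34)%997=551 [pair 0] h(72,63)=(72*31+63)%997=301 [pair 1] h(33,33)=(33*31+33)%997=59 [pair 2] -> [551, 301, 59]
  Sibling for proof at L0: 72
L2: h(551,301)=(551*31+301)%997=433 [pair 0] h(59,59)=(59*31+59)%997=891 [pair 1] -> [433, 891]
  Sibling for proof at L1: 551
L3: h(433,891)=(433*31+891)%997=356 [pair 0] -> [356]
  Sibling for proof at L2: 891
Root: 356
Proof path (sibling hashes from leaf to root): [72, 551, 891]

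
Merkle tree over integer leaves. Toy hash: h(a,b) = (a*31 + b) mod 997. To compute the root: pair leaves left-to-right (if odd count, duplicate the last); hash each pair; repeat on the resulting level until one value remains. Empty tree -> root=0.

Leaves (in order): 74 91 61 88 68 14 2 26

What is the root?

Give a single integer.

L0: [74, 91, 61, 88, 68, 14, 2, 26]
L1: h(74,91)=(74*31+91)%997=391 h(61,88)=(61*31+88)%997=982 h(68,14)=(68*31+14)%997=128 h(2,26)=(2*31+26)%997=88 -> [391, 982, 128, 88]
L2: h(391,982)=(391*31+982)%997=142 h(128,88)=(128*31+88)%997=68 -> [142, 68]
L3: h(142,68)=(142*31+68)%997=482 -> [482]

Answer: 482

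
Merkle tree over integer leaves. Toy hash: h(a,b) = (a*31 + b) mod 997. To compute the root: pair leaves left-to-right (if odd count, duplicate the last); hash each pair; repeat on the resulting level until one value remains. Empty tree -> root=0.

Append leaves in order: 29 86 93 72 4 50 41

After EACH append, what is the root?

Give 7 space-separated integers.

After append 29 (leaves=[29]):
  L0: [29]
  root=29
After append 86 (leaves=[29, 86]):
  L0: [29, 86]
  L1: h(29,86)=(29*31+86)%997=985 -> [985]
  root=985
After append 93 (leaves=[29, 86, 93]):
  L0: [29, 86, 93]
  L1: h(29,86)=(29*31+86)%997=985 h(93,93)=(93*31+93)%997=982 -> [985, 982]
  L2: h(985,982)=(985*31+982)%997=610 -> [610]
  root=610
After append 72 (leaves=[29, 86, 93, 72]):
  L0: [29, 86, 93, 72]
  L1: h(29,86)=(29*31+86)%997=985 h(93,72)=(93*31+72)%997=961 -> [985, 961]
  L2: h(985,961)=(985*31+961)%997=589 -> [589]
  root=589
After append 4 (leaves=[29, 86, 93, 72, 4]):
  L0: [29, 86, 93, 72, 4]
  L1: h(29,86)=(29*31+86)%997=985 h(93,72)=(93*31+72)%997=961 h(4,4)=(4*31+4)%997=128 -> [985, 961, 128]
  L2: h(985,961)=(985*31+961)%997=589 h(128,128)=(128*31+128)%997=108 -> [589, 108]
  L3: h(589,108)=(589*31+108)%997=421 -> [421]
  root=421
After append 50 (leaves=[29, 86, 93, 72, 4, 50]):
  L0: [29, 86, 93, 72, 4, 50]
  L1: h(29,86)=(29*31+86)%997=985 h(93,72)=(93*31+72)%997=961 h(4,50)=(4*31+50)%997=174 -> [985, 961, 174]
  L2: h(985,961)=(985*31+961)%997=589 h(174,174)=(174*31+174)%997=583 -> [589, 583]
  L3: h(589,583)=(589*31+583)%997=896 -> [896]
  root=896
After append 41 (leaves=[29, 86, 93, 72, 4, 50, 41]):
  L0: [29, 86, 93, 72, 4, 50, 41]
  L1: h(29,86)=(29*31+86)%997=985 h(93,72)=(93*31+72)%997=961 h(4,50)=(4*31+50)%997=174 h(41,41)=(41*31+41)%997=315 -> [985, 961, 174, 315]
  L2: h(985,961)=(985*31+961)%997=589 h(174,315)=(174*31+315)%997=724 -> [589, 724]
  L3: h(589,724)=(589*31+724)%997=40 -> [40]
  root=40

Answer: 29 985 610 589 421 896 40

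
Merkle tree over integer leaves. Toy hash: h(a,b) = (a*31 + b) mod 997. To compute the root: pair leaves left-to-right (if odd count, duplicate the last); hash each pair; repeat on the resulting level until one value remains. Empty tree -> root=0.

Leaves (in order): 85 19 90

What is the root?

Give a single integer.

Answer: 409

Derivation:
L0: [85, 19, 90]
L1: h(85,19)=(85*31+19)%997=660 h(90,90)=(90*31+90)%997=886 -> [660, 886]
L2: h(660,886)=(660*31+886)%997=409 -> [409]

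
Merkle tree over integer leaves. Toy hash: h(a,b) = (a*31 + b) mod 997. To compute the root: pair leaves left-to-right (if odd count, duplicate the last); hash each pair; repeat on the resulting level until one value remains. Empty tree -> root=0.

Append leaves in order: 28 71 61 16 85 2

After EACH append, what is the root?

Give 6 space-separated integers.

After append 28 (leaves=[28]):
  L0: [28]
  root=28
After append 71 (leaves=[28, 71]):
  L0: [28, 71]
  L1: h(28,71)=(28*31+71)%997=939 -> [939]
  root=939
After append 61 (leaves=[28, 71, 61]):
  L0: [28, 71, 61]
  L1: h(28,71)=(28*31+71)%997=939 h(61,61)=(61*31+61)%997=955 -> [939, 955]
  L2: h(939,955)=(939*31+955)%997=154 -> [154]
  root=154
After append 16 (leaves=[28, 71, 61, 16]):
  L0: [28, 71, 61, 16]
  L1: h(28,71)=(28*31+71)%997=939 h(61,16)=(61*31+16)%997=910 -> [939, 910]
  L2: h(939,910)=(939*31+910)%997=109 -> [109]
  root=109
After append 85 (leaves=[28, 71, 61, 16, 85]):
  L0: [28, 71, 61, 16, 85]
  L1: h(28,71)=(28*31+71)%997=939 h(61,16)=(61*31+16)%997=910 h(85,85)=(85*31+85)%997=726 -> [939, 910, 726]
  L2: h(939,910)=(939*31+910)%997=109 h(726,726)=(726*31+726)%997=301 -> [109, 301]
  L3: h(109,301)=(109*31+301)%997=689 -> [689]
  root=689
After append 2 (leaves=[28, 71, 61, 16, 85, 2]):
  L0: [28, 71, 61, 16, 85, 2]
  L1: h(28,71)=(28*31+71)%997=939 h(61,16)=(61*31+16)%997=910 h(85,2)=(85*31+2)%997=643 -> [939, 910, 643]
  L2: h(939,910)=(939*31+910)%997=109 h(643,643)=(643*31+643)%997=636 -> [109, 636]
  L3: h(109,636)=(109*31+636)%997=27 -> [27]
  root=27

Answer: 28 939 154 109 689 27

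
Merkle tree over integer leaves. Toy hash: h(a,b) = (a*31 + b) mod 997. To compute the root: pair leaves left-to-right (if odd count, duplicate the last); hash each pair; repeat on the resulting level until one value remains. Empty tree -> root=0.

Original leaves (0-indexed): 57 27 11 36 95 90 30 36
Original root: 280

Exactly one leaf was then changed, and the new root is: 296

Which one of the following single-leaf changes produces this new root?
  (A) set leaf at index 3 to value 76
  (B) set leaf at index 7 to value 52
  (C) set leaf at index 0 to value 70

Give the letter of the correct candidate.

Answer: B

Derivation:
Original leaves: [57, 27, 11, 36, 95, 90, 30, 36]
Target new root: 296
Try each candidate change and compute the resulting root:
Candidate A: set leaf[3] = 76 -> leaves = [57, 27, 11, 76, 95, 90, 30, 36]
  L0: [57, 27, 11, 76, 95, 90, 30, 36]
  L1: h(57,27)=(57*31+27)%997=797 h(11,76)=(11*31+76)%997=417 h(95,90)=(95*31+90)%997=44 h(30,36)=(30*31+36)%997=966 -> [797, 417, 44, 966]
  L2: h(797,417)=(797*31+417)%997=199 h(44,966)=(44*31+966)%997=336 -> [199, 336]
  L3: h(199,336)=(199*31+336)%997=523 -> [523]
  root = 523 != target 296
Candidate B: set leaf[7] = 52 -> leaves = [57, 27, 11, 36, 95, 90, 30, 52]
  L0: [57, 27, 11, 36, 95, 90, 30, 52]
  L1: h(57,27)=(57*31+27)%997=797 h(11,36)=(11*31+36)%997=377 h(95,90)=(95*31+90)%997=44 h(30,52)=(30*31+52)%997=982 -> [797, 377, 44, 982]
  L2: h(797,377)=(797*31+377)%997=159 h(44,982)=(44*31+982)%997=352 -> [159, 352]
  L3: h(159,352)=(159*31+352)%997=296 -> [296]
  root = 296 == target 296  ** MATCH **
Candidate C: set leaf[0] = 70 -> leaves = [70, 27, 11, 36, 95, 90, 30, 36]
  L0: [70, 27, 11, 36, 95, 90, 30, 36]
  L1: h(70,27)=(70*31+27)%997=203 h(11,36)=(11*31+36)%997=377 h(95,90)=(95*31+90)%997=44 h(30,36)=(30*31+36)%997=966 -> [203, 377, 44, 966]
  L2: h(203,377)=(203*31+377)%997=688 h(44,966)=(44*31+966)%997=336 -> [688, 336]
  L3: h(688,336)=(688*31+336)%997=727 -> [727]
  root = 727 != target 296
Candidate B produces the target root.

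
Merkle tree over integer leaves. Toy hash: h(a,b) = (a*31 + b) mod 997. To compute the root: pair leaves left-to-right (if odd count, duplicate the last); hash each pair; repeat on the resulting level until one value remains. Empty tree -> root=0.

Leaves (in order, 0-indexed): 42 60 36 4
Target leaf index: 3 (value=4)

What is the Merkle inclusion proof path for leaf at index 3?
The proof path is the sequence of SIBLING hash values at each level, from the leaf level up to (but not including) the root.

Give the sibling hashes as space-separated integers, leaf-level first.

L0 (leaves): [42, 60, 36, 4], target index=3
L1: h(42,60)=(42*31+60)%997=365 [pair 0] h(36,4)=(36*31+4)%997=123 [pair 1] -> [365, 123]
  Sibling for proof at L0: 36
L2: h(365,123)=(365*31+123)%997=471 [pair 0] -> [471]
  Sibling for proof at L1: 365
Root: 471
Proof path (sibling hashes from leaf to root): [36, 365]

Answer: 36 365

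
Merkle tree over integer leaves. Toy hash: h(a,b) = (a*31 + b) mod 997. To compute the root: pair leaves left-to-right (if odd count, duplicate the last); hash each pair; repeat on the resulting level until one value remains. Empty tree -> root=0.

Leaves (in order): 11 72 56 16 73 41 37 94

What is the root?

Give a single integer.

Answer: 445

Derivation:
L0: [11, 72, 56, 16, 73, 41, 37, 94]
L1: h(11,72)=(11*31+72)%997=413 h(56,16)=(56*31+16)%997=755 h(73,41)=(73*31+41)%997=310 h(37,94)=(37*31+94)%997=244 -> [413, 755, 310, 244]
L2: h(413,755)=(413*31+755)%997=597 h(310,244)=(310*31+244)%997=881 -> [597, 881]
L3: h(597,881)=(597*31+881)%997=445 -> [445]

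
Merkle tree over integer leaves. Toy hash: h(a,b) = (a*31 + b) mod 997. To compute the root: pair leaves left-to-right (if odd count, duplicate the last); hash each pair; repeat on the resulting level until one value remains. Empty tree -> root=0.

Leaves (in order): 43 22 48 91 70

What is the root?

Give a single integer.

L0: [43, 22, 48, 91, 70]
L1: h(43,22)=(43*31+22)%997=358 h(48,91)=(48*31+91)%997=582 h(70,70)=(70*31+70)%997=246 -> [358, 582, 246]
L2: h(358,582)=(358*31+582)%997=713 h(246,246)=(246*31+246)%997=893 -> [713, 893]
L3: h(713,893)=(713*31+893)%997=65 -> [65]

Answer: 65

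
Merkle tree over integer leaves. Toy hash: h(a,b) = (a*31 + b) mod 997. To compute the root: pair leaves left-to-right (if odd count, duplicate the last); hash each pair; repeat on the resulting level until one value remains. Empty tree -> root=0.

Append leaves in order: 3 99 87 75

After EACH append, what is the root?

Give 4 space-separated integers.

After append 3 (leaves=[3]):
  L0: [3]
  root=3
After append 99 (leaves=[3, 99]):
  L0: [3, 99]
  L1: h(3,99)=(3*31+99)%997=192 -> [192]
  root=192
After append 87 (leaves=[3, 99, 87]):
  L0: [3, 99, 87]
  L1: h(3,99)=(3*31+99)%997=192 h(87,87)=(87*31+87)%997=790 -> [192, 790]
  L2: h(192,790)=(192*31+790)%997=760 -> [760]
  root=760
After append 75 (leaves=[3, 99, 87, 75]):
  L0: [3, 99, 87, 75]
  L1: h(3,99)=(3*31+99)%997=192 h(87,75)=(87*31+75)%997=778 -> [192, 778]
  L2: h(192,778)=(192*31+778)%997=748 -> [748]
  root=748

Answer: 3 192 760 748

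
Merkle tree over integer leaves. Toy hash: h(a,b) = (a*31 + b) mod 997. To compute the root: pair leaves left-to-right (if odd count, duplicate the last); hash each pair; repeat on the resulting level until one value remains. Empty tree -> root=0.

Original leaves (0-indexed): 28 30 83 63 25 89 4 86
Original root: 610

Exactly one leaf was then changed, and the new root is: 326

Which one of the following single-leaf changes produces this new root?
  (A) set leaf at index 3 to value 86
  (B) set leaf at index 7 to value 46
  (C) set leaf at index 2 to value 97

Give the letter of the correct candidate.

Original leaves: [28, 30, 83, 63, 25, 89, 4, 86]
Target new root: 326
Try each candidate change and compute the resulting root:
Candidate A: set leaf[3] = 86 -> leaves = [28, 30, 83, 86, 25, 89, 4, 86]
  L0: [28, 30, 83, 86, 25, 89, 4, 86]
  L1: h(28,30)=(28*31+30)%997=898 h(83,86)=(83*31+86)%997=665 h(25,89)=(25*31+89)%997=864 h(4,86)=(4*31+86)%997=210 -> [898, 665, 864, 210]
  L2: h(898,665)=(898*31+665)%997=587 h(864,210)=(864*31+210)%997=75 -> [587, 75]
  L3: h(587,75)=(587*31+75)%997=326 -> [326]
  root = 326 == target 326  ** MATCH **
Candidate B: set leaf[7] = 46 -> leaves = [28, 30, 83, 63, 25, 89, 4, 46]
  L0: [28, 30, 83, 63, 25, 89, 4, 46]
  L1: h(28,30)=(28*31+30)%997=898 h(83,63)=(83*31+63)%997=642 h(25,89)=(25*31+89)%997=864 h(4,46)=(4*31+46)%997=170 -> [898, 642, 864, 170]
  L2: h(898,642)=(898*31+642)%997=564 h(864,170)=(864*31+170)%997=35 -> [564, 35]
  L3: h(564,35)=(564*31+35)%997=570 -> [570]
  root = 570 != target 326
Candidate C: set leaf[2] = 97 -> leaves = [28, 30, 97, 63, 25, 89, 4, 86]
  L0: [28, 30, 97, 63, 25, 89, 4, 86]
  L1: h(28,30)=(28*31+30)%997=898 h(97,63)=(97*31+63)%997=79 h(25,89)=(25*31+89)%997=864 h(4,86)=(4*31+86)%997=210 -> [898, 79, 864, 210]
  L2: h(898,79)=(898*31+79)%997=1 h(864,210)=(864*31+210)%997=75 -> [1, 75]
  L3: h(1,75)=(1*31+75)%997=106 -> [106]
  root = 106 != target 326
Candidate A produces the target root.

Answer: A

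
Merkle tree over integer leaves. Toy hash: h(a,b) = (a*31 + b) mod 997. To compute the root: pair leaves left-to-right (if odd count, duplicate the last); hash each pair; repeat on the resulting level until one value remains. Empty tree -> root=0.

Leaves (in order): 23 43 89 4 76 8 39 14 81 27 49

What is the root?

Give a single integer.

L0: [23, 43, 89, 4, 76, 8, 39, 14, 81, 27, 49]
L1: h(23,43)=(23*31+43)%997=756 h(89,4)=(89*31+4)%997=769 h(76,8)=(76*31+8)%997=370 h(39,14)=(39*31+14)%997=226 h(81,27)=(81*31+27)%997=544 h(49,49)=(49*31+49)%997=571 -> [756, 769, 370, 226, 544, 571]
L2: h(756,769)=(756*31+769)%997=277 h(370,226)=(370*31+226)%997=729 h(544,571)=(544*31+571)%997=486 -> [277, 729, 486]
L3: h(277,729)=(277*31+729)%997=343 h(486,486)=(486*31+486)%997=597 -> [343, 597]
L4: h(343,597)=(343*31+597)%997=263 -> [263]

Answer: 263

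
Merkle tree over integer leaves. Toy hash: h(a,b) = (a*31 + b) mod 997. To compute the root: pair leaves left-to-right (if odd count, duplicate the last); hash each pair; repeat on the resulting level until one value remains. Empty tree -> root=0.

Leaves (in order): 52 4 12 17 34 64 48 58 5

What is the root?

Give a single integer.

Answer: 105

Derivation:
L0: [52, 4, 12, 17, 34, 64, 48, 58, 5]
L1: h(52,4)=(52*31+4)%997=619 h(12,17)=(12*31+17)%997=389 h(34,64)=(34*31+64)%997=121 h(48,58)=(48*31+58)%997=549 h(5,5)=(5*31+5)%997=160 -> [619, 389, 121, 549, 160]
L2: h(619,389)=(619*31+389)%997=635 h(121,549)=(121*31+549)%997=312 h(160,160)=(160*31+160)%997=135 -> [635, 312, 135]
L3: h(635,312)=(635*31+312)%997=57 h(135,135)=(135*31+135)%997=332 -> [57, 332]
L4: h(57,332)=(57*31+332)%997=105 -> [105]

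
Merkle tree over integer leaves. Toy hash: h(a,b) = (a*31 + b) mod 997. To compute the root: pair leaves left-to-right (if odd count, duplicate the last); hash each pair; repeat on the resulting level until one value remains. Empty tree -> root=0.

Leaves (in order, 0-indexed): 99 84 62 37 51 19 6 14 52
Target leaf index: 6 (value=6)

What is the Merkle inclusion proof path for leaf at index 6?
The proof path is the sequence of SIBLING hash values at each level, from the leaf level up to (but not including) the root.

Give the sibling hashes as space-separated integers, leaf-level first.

L0 (leaves): [99, 84, 62, 37, 51, 19, 6, 14, 52], target index=6
L1: h(99,84)=(99*31+84)%997=162 [pair 0] h(62,37)=(62*31+37)%997=962 [pair 1] h(51,19)=(51*31+19)%997=603 [pair 2] h(6,14)=(6*31+14)%997=200 [pair 3] h(52,52)=(52*31+52)%997=667 [pair 4] -> [162, 962, 603, 200, 667]
  Sibling for proof at L0: 14
L2: h(162,962)=(162*31+962)%997=2 [pair 0] h(603,200)=(603*31+200)%997=947 [pair 1] h(667,667)=(667*31+667)%997=407 [pair 2] -> [2, 947, 407]
  Sibling for proof at L1: 603
L3: h(2,947)=(2*31+947)%997=12 [pair 0] h(407,407)=(407*31+407)%997=63 [pair 1] -> [12, 63]
  Sibling for proof at L2: 2
L4: h(12,63)=(12*31+63)%997=435 [pair 0] -> [435]
  Sibling for proof at L3: 63
Root: 435
Proof path (sibling hashes from leaf to root): [14, 603, 2, 63]

Answer: 14 603 2 63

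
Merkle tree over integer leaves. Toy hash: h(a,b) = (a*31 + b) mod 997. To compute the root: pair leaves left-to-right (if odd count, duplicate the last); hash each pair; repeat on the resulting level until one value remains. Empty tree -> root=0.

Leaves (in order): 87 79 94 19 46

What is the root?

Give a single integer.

Answer: 205

Derivation:
L0: [87, 79, 94, 19, 46]
L1: h(87,79)=(87*31+79)%997=782 h(94,19)=(94*31+19)%997=939 h(46,46)=(46*31+46)%997=475 -> [782, 939, 475]
L2: h(782,939)=(782*31+939)%997=256 h(475,475)=(475*31+475)%997=245 -> [256, 245]
L3: h(256,245)=(256*31+245)%997=205 -> [205]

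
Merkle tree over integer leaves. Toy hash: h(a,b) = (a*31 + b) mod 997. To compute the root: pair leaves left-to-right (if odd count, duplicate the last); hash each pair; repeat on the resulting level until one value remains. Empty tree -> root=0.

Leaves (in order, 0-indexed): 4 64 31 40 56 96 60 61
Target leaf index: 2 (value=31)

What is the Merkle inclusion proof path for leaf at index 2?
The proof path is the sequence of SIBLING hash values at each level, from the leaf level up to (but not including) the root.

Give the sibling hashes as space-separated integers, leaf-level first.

Answer: 40 188 887

Derivation:
L0 (leaves): [4, 64, 31, 40, 56, 96, 60, 61], target index=2
L1: h(4,64)=(4*31+64)%997=188 [pair 0] h(31,40)=(31*31+40)%997=4 [pair 1] h(56,96)=(56*31+96)%997=835 [pair 2] h(60,61)=(60*31+61)%997=924 [pair 3] -> [188, 4, 835, 924]
  Sibling for proof at L0: 40
L2: h(188,4)=(188*31+4)%997=847 [pair 0] h(835,924)=(835*31+924)%997=887 [pair 1] -> [847, 887]
  Sibling for proof at L1: 188
L3: h(847,887)=(847*31+887)%997=225 [pair 0] -> [225]
  Sibling for proof at L2: 887
Root: 225
Proof path (sibling hashes from leaf to root): [40, 188, 887]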